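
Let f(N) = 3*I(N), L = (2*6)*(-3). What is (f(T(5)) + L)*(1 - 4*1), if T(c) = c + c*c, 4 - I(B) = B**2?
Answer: 8172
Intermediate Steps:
I(B) = 4 - B**2
T(c) = c + c**2
L = -36 (L = 12*(-3) = -36)
f(N) = 12 - 3*N**2 (f(N) = 3*(4 - N**2) = 12 - 3*N**2)
(f(T(5)) + L)*(1 - 4*1) = ((12 - 3*25*(1 + 5)**2) - 36)*(1 - 4*1) = ((12 - 3*(5*6)**2) - 36)*(1 - 4) = ((12 - 3*30**2) - 36)*(-3) = ((12 - 3*900) - 36)*(-3) = ((12 - 2700) - 36)*(-3) = (-2688 - 36)*(-3) = -2724*(-3) = 8172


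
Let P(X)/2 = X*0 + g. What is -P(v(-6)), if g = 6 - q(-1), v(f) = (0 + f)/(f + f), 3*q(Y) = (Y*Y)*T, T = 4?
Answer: -28/3 ≈ -9.3333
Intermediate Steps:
q(Y) = 4*Y²/3 (q(Y) = ((Y*Y)*4)/3 = (Y²*4)/3 = (4*Y²)/3 = 4*Y²/3)
v(f) = ½ (v(f) = f/((2*f)) = f*(1/(2*f)) = ½)
g = 14/3 (g = 6 - 4*(-1)²/3 = 6 - 4/3 = 14/3 ≈ 4.6667)
P(X) = 28/3 (P(X) = 2*(X*0 + 14/3) = 2*(0 + 14/3) = 2*(14/3) = 28/3)
-P(v(-6)) = -1*28/3 = -28/3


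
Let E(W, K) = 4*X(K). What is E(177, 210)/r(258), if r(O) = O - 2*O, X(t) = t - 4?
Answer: -412/129 ≈ -3.1938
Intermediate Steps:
X(t) = -4 + t
E(W, K) = -16 + 4*K (E(W, K) = 4*(-4 + K) = -16 + 4*K)
r(O) = -O
E(177, 210)/r(258) = (-16 + 4*210)/((-1*258)) = (-16 + 840)/(-258) = 824*(-1/258) = -412/129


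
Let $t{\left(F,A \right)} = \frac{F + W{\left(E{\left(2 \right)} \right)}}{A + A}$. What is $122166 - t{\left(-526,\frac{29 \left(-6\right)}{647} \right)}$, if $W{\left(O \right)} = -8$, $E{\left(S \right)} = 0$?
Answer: $\frac{7028045}{58} \approx 1.2117 \cdot 10^{5}$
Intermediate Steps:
$t{\left(F,A \right)} = \frac{-8 + F}{2 A}$ ($t{\left(F,A \right)} = \frac{F - 8}{A + A} = \frac{-8 + F}{2 A}$)
$122166 - t{\left(-526,\frac{29 \left(-6\right)}{647} \right)} = 122166 - \frac{-8 - 526}{2 \frac{29 \left(-6\right)}{647}} = 122166 - \frac{1}{2} \frac{1}{\left(-174\right) \frac{1}{647}} \left(-534\right) = 122166 - \frac{1}{2} \frac{1}{- \frac{174}{647}} \left(-534\right) = 122166 - \frac{1}{2} \left(- \frac{647}{174}\right) \left(-534\right) = 122166 - \frac{57583}{58} = \frac{7028045}{58}$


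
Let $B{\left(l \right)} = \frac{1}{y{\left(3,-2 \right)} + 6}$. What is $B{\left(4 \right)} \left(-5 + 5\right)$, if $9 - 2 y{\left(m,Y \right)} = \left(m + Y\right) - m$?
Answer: $0$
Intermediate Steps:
$y{\left(m,Y \right)} = \frac{9}{2} - \frac{Y}{2}$ ($y{\left(m,Y \right)} = \frac{9}{2} - \frac{\left(m + Y\right) - m}{2} = \frac{9}{2} - \frac{\left(Y + m\right) - m}{2} = \frac{9}{2} - \frac{Y}{2}$)
$B{\left(l \right)} = \frac{2}{23}$ ($B{\left(l \right)} = \frac{1}{\left(\frac{9}{2} - -1\right) + 6} = \frac{1}{\left(\frac{9}{2} + 1\right) + 6} = \frac{1}{\frac{11}{2} + 6} = \frac{1}{\frac{23}{2}} = \frac{2}{23}$)
$B{\left(4 \right)} \left(-5 + 5\right) = \frac{2 \left(-5 + 5\right)}{23} = \frac{2}{23} \cdot 0 = 0$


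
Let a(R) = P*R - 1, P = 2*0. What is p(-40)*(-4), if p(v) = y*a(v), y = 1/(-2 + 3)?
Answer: 4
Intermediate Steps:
P = 0
y = 1 (y = 1/1 = 1)
a(R) = -1 (a(R) = 0*R - 1 = 0 - 1 = -1)
p(v) = -1 (p(v) = 1*(-1) = -1)
p(-40)*(-4) = -1*(-4) = 4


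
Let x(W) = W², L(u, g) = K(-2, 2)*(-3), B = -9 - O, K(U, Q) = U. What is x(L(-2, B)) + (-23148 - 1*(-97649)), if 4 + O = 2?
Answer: 74537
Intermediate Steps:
O = -2 (O = -4 + 2 = -2)
B = -7 (B = -9 - 1*(-2) = -9 + 2 = -7)
L(u, g) = 6 (L(u, g) = -2*(-3) = 6)
x(L(-2, B)) + (-23148 - 1*(-97649)) = 6² + (-23148 - 1*(-97649)) = 36 + (-23148 + 97649) = 36 + 74501 = 74537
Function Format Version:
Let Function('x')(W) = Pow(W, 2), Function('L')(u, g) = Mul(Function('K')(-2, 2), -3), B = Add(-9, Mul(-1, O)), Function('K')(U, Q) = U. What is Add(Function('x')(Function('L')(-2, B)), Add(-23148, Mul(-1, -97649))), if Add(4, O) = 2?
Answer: 74537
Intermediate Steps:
O = -2 (O = Add(-4, 2) = -2)
B = -7 (B = Add(-9, Mul(-1, -2)) = Add(-9, 2) = -7)
Function('L')(u, g) = 6 (Function('L')(u, g) = Mul(-2, -3) = 6)
Add(Function('x')(Function('L')(-2, B)), Add(-23148, Mul(-1, -97649))) = Add(Pow(6, 2), Add(-23148, Mul(-1, -97649))) = Add(36, Add(-23148, 97649)) = Add(36, 74501) = 74537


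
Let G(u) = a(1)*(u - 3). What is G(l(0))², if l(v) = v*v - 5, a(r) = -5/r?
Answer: 1600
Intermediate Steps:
l(v) = -5 + v² (l(v) = v² - 5 = -5 + v²)
G(u) = 15 - 5*u (G(u) = (-5/1)*(u - 3) = (-5*1)*(-3 + u) = -5*(-3 + u) = 15 - 5*u)
G(l(0))² = (15 - 5*(-5 + 0²))² = (15 - 5*(-5 + 0))² = (15 - 5*(-5))² = (15 + 25)² = 40² = 1600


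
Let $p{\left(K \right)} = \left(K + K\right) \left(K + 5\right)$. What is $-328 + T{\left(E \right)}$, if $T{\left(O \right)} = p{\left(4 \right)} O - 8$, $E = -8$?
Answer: $-912$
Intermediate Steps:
$p{\left(K \right)} = 2 K \left(5 + K\right)$
$T{\left(O \right)} = -8 + 72 O$ ($T{\left(O \right)} = 2 \cdot 4 \left(5 + 4\right) O - 8 = 2 \cdot 4 \cdot 9 O - 8 = 72 O - 8 = -8 + 72 O$)
$-328 + T{\left(E \right)} = -328 + \left(-8 + 72 \left(-8\right)\right) = -328 - 584 = -912$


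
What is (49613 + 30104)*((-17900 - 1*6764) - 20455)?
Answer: -3596751323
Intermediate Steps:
(49613 + 30104)*((-17900 - 1*6764) - 20455) = 79717*((-17900 - 6764) - 20455) = 79717*(-24664 - 20455) = 79717*(-45119) = -3596751323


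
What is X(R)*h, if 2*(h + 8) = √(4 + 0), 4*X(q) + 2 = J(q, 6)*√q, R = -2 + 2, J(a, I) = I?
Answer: 7/2 ≈ 3.5000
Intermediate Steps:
R = 0
X(q) = -½ + 3*√q/2 (X(q) = -½ + (6*√q)/4 = -½ + 3*√q/2)
h = -7 (h = -8 + √(4 + 0)/2 = -8 + √4/2 = -8 + (½)*2 = -8 + 1 = -7)
X(R)*h = (-½ + 3*√0/2)*(-7) = (-½ + (3/2)*0)*(-7) = (-½ + 0)*(-7) = -½*(-7) = 7/2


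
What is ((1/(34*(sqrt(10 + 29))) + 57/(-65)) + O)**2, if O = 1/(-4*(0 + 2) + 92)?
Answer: 6446835781/8615552400 - 4723*sqrt(39)/3619980 ≈ 0.74013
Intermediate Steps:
O = 1/84 (O = 1/(-4*2 + 92) = 1/(-8 + 92) = 1/84 ≈ 0.011905)
((1/(34*(sqrt(10 + 29))) + 57/(-65)) + O)**2 = ((1/(34*(sqrt(10 + 29))) + 57/(-65)) + 1/84)**2 = ((1/(34*(sqrt(39))) + 57*(-1/65)) + 1/84)**2 = (((sqrt(39)/39)/34 - 57/65) + 1/84)**2 = ((sqrt(39)/1326 - 57/65) + 1/84)**2 = ((-57/65 + sqrt(39)/1326) + 1/84)**2 = (-4723/5460 + sqrt(39)/1326)**2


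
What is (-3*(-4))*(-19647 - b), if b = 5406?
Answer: -300636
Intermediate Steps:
(-3*(-4))*(-19647 - b) = (-3*(-4))*(-19647 - 1*5406) = 12*(-19647 - 5406) = 12*(-25053) = -300636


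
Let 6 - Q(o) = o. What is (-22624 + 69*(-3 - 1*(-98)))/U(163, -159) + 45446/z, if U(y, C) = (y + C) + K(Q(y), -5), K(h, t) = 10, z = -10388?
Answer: -2992161/2597 ≈ -1152.2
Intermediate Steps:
Q(o) = 6 - o
U(y, C) = 10 + C + y (U(y, C) = (y + C) + 10 = (C + y) + 10 = 10 + C + y)
(-22624 + 69*(-3 - 1*(-98)))/U(163, -159) + 45446/z = (-22624 + 69*(-3 - 1*(-98)))/(10 - 159 + 163) + 45446/(-10388) = (-22624 + 69*(-3 + 98))/14 + 45446*(-1/10388) = (-22624 + 69*95)*(1/14) - 22723/5194 = (-22624 + 6555)*(1/14) - 22723/5194 = -16069*1/14 - 22723/5194 = -16069/14 - 22723/5194 = -2992161/2597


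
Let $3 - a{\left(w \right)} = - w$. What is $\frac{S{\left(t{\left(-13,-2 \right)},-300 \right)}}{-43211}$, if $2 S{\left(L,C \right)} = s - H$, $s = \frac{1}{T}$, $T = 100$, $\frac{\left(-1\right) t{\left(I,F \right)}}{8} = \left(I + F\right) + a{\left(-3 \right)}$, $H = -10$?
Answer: $- \frac{143}{1234600} \approx -0.00011583$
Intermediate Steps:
$a{\left(w \right)} = 3 + w$ ($a{\left(w \right)} = 3 - - w = 3 + w$)
$t{\left(I,F \right)} = - 8 F - 8 I$ ($t{\left(I,F \right)} = - 8 \left(\left(I + F\right) + \left(3 - 3\right)\right) = - 8 \left(\left(F + I\right) + 0\right) = - 8 \left(F + I\right) = - 8 F - 8 I$)
$s = \frac{1}{100} \approx 0.01$
$S{\left(L,C \right)} = \frac{1001}{200}$ ($S{\left(L,C \right)} = \frac{\frac{1}{100} - -10}{2} = \frac{\frac{1}{100} + 10}{2} = \frac{1}{2} \cdot \frac{1001}{100} = \frac{1001}{200}$)
$\frac{S{\left(t{\left(-13,-2 \right)},-300 \right)}}{-43211} = \frac{1001}{200 \left(-43211\right)} = \frac{1001}{200} \left(- \frac{1}{43211}\right) = - \frac{143}{1234600}$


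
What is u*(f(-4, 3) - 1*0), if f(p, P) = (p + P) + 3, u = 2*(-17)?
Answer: -68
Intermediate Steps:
u = -34
f(p, P) = 3 + P + p (f(p, P) = (P + p) + 3 = 3 + P + p)
u*(f(-4, 3) - 1*0) = -34*((3 + 3 - 4) - 1*0) = -34*(2 + 0) = -34*2 = -68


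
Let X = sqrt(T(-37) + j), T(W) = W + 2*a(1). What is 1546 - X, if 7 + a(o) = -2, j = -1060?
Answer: 1546 - I*sqrt(1115) ≈ 1546.0 - 33.392*I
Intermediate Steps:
a(o) = -9 (a(o) = -7 - 2 = -9)
T(W) = -18 + W (T(W) = W + 2*(-9) = W - 18 = -18 + W)
X = I*sqrt(1115) (X = sqrt((-18 - 37) - 1060) = sqrt(-55 - 1060) = sqrt(-1115) = I*sqrt(1115) ≈ 33.392*I)
1546 - X = 1546 - I*sqrt(1115)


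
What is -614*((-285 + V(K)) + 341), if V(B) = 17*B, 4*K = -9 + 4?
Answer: -42673/2 ≈ -21337.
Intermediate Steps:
K = -5/4 (K = (-9 + 4)/4 = (¼)*(-5) = -5/4 ≈ -1.2500)
-614*((-285 + V(K)) + 341) = -614*((-285 + 17*(-5/4)) + 341) = -614*((-285 - 85/4) + 341) = -614*(-1225/4 + 341) = -614*139/4 = -42673/2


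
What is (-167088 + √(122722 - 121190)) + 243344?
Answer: 76256 + 2*√383 ≈ 76295.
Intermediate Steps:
(-167088 + √(122722 - 121190)) + 243344 = (-167088 + √1532) + 243344 = (-167088 + 2*√383) + 243344 = 76256 + 2*√383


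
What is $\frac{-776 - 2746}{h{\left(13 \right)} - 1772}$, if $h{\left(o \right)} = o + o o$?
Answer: $\frac{587}{265} \approx 2.2151$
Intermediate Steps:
$h{\left(o \right)} = o + o^{2}$
$\frac{-776 - 2746}{h{\left(13 \right)} - 1772} = \frac{-776 - 2746}{13 \left(1 + 13\right) - 1772} = - \frac{3522}{13 \cdot 14 - 1772} = - \frac{3522}{182 - 1772} = - \frac{3522}{-1590} = \left(-3522\right) \left(- \frac{1}{1590}\right) = \frac{587}{265}$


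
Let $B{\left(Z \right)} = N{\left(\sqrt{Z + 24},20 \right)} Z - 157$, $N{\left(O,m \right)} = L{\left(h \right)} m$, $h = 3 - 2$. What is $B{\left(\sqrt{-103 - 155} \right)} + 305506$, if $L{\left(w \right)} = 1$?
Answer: $305349 + 20 i \sqrt{258} \approx 3.0535 \cdot 10^{5} + 321.25 i$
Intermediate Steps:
$h = 1$ ($h = 3 - 2 = 1$)
$N{\left(O,m \right)} = m$ ($N{\left(O,m \right)} = 1 m = m$)
$B{\left(Z \right)} = -157 + 20 Z$ ($B{\left(Z \right)} = 20 Z - 157 = -157 + 20 Z$)
$B{\left(\sqrt{-103 - 155} \right)} + 305506 = \left(-157 + 20 \sqrt{-103 - 155}\right) + 305506 = \left(-157 + 20 \sqrt{-258}\right) + 305506 = \left(-157 + 20 i \sqrt{258}\right) + 305506 = 305349 + 20 i \sqrt{258}$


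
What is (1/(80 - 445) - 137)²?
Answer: 2500600036/133225 ≈ 18770.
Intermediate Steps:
(1/(80 - 445) - 137)² = (1/(-365) - 137)² = (-1/365 - 137)² = (-50006/365)² = 2500600036/133225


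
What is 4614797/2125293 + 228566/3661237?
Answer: 17381635243727/7781201367441 ≈ 2.2338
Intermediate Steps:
4614797/2125293 + 228566/3661237 = 17381635243727/7781201367441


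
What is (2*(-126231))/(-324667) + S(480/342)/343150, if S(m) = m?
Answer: 70543844078/90719148855 ≈ 0.77761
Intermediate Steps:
(2*(-126231))/(-324667) + S(480/342)/343150 = (2*(-126231))/(-324667) + (480/342)/343150 = -252462*(-1/324667) + (480*(1/342))*(1/343150) = 36066/46381 + (80/57)*(1/343150) = 36066/46381 + 8/1955955 = 70543844078/90719148855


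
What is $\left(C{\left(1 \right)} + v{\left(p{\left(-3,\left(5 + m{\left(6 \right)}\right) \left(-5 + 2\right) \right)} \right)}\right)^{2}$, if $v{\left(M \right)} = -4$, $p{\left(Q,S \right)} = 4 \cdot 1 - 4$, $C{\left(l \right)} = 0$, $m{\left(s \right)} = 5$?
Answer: $16$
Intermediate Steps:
$p{\left(Q,S \right)} = 0$ ($p{\left(Q,S \right)} = 4 - 4 = 0$)
$\left(C{\left(1 \right)} + v{\left(p{\left(-3,\left(5 + m{\left(6 \right)}\right) \left(-5 + 2\right) \right)} \right)}\right)^{2} = \left(0 - 4\right)^{2} = \left(-4\right)^{2} = 16$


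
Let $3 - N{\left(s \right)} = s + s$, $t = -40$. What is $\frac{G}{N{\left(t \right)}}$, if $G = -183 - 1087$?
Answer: $- \frac{1270}{83} \approx -15.301$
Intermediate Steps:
$N{\left(s \right)} = 3 - 2 s$ ($N{\left(s \right)} = 3 - \left(s + s\right) = 3 - 2 s$)
$G = -1270$
$\frac{G}{N{\left(t \right)}} = - \frac{1270}{3 - -80} = - \frac{1270}{3 + 80} = - \frac{1270}{83}$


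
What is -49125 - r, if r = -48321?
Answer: -804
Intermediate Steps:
-49125 - r = -49125 - 1*(-48321) = -49125 + 48321 = -804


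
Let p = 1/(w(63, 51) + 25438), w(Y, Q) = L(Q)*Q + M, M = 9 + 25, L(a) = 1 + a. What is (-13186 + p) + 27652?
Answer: 406841785/28124 ≈ 14466.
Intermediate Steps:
M = 34
w(Y, Q) = 34 + Q*(1 + Q) (w(Y, Q) = (1 + Q)*Q + 34 = Q*(1 + Q) + 34 = 34 + Q*(1 + Q))
p = 1/28124 (p = 1/((34 + 51*(1 + 51)) + 25438) = 1/((34 + 51*52) + 25438) = 1/((34 + 2652) + 25438) = 1/(2686 + 25438) = 1/28124 ≈ 3.5557e-5)
(-13186 + p) + 27652 = (-13186 + 1/28124) + 27652 = -370843063/28124 + 27652 = 406841785/28124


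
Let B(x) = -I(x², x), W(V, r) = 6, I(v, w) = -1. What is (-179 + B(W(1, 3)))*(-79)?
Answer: 14062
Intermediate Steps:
B(x) = 1 (B(x) = -1*(-1) = 1)
(-179 + B(W(1, 3)))*(-79) = (-179 + 1)*(-79) = -178*(-79) = 14062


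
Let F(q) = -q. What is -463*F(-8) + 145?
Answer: -3559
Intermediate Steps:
-463*F(-8) + 145 = -(-463)*(-8) + 145 = -463*8 + 145 = -3704 + 145 = -3559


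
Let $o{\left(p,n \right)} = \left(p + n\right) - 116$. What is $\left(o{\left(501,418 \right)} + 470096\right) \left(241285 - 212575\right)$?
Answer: $13519510290$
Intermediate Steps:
$o{\left(p,n \right)} = -116 + n + p$ ($o{\left(p,n \right)} = \left(n + p\right) - 116 = -116 + n + p$)
$\left(o{\left(501,418 \right)} + 470096\right) \left(241285 - 212575\right) = \left(\left(-116 + 418 + 501\right) + 470096\right) \left(241285 - 212575\right) = \left(803 + 470096\right) 28710 = 470899 \cdot 28710 = 13519510290$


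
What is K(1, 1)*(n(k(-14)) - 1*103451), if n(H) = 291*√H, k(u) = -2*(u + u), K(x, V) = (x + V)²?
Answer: -413804 + 2328*√14 ≈ -4.0509e+5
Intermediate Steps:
K(x, V) = (V + x)²
k(u) = -4*u
K(1, 1)*(n(k(-14)) - 1*103451) = (1 + 1)²*(291*√(-4*(-14)) - 1*103451) = 2²*(291*√56 - 103451) = 4*(291*(2*√14) - 103451) = 4*(582*√14 - 103451) = 4*(-103451 + 582*√14) = -413804 + 2328*√14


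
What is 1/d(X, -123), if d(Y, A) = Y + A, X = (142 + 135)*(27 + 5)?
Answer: 1/8741 ≈ 0.00011440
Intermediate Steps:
X = 8864 (X = 277*32 = 8864)
d(Y, A) = A + Y
1/d(X, -123) = 1/(-123 + 8864) = 1/8741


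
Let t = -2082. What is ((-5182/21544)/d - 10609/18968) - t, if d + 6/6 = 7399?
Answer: 98320995653977/47236991994 ≈ 2081.4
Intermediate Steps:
d = 7398 (d = -1 + 7399 = 7398)
((-5182/21544)/d - 10609/18968) - t = (-5182/21544/7398 - 10609/18968) - 1*(-2082) = (-5182*1/21544*(1/7398) - 10609*1/18968) + 2082 = (-2591/10772*1/7398 - 10609/18968) + 2082 = (-2591/79691256 - 10609/18968) + 2082 = -26421677531/47236991994 + 2082 = 98320995653977/47236991994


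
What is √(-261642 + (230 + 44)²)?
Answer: I*√186566 ≈ 431.93*I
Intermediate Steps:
√(-261642 + (230 + 44)²) = √(-261642 + 274²) = √(-261642 + 75076) = √(-186566) = I*√186566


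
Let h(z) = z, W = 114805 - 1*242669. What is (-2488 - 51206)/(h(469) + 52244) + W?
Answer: -748905414/5857 ≈ -1.2787e+5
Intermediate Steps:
W = -127864 (W = 114805 - 242669 = -127864)
(-2488 - 51206)/(h(469) + 52244) + W = (-2488 - 51206)/(469 + 52244) - 127864 = -53694/52713 - 127864 = -53694*1/52713 - 127864 = -5966/5857 - 127864 = -748905414/5857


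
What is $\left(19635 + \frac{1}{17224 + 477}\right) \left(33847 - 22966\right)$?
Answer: $\frac{121993256736}{571} \approx 2.1365 \cdot 10^{8}$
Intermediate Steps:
$\left(19635 + \frac{1}{17224 + 477}\right) \left(33847 - 22966\right) = \left(19635 + \frac{1}{17701}\right) 10881 = \frac{347559136}{17701} \cdot 10881 = \frac{121993256736}{571}$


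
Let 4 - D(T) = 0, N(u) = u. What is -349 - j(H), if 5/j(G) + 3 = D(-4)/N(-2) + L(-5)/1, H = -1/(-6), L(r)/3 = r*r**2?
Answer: -26523/76 ≈ -348.99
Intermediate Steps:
D(T) = 4 (D(T) = 4 - 1*0 = 4 + 0 = 4)
L(r) = 3*r**3 (L(r) = 3*(r*r**2) = 3*r**3)
H = 1/6 (H = -1*(-1/6) = 1/6 ≈ 0.16667)
j(G) = -1/76 (j(G) = 5/(-3 + (4/(-2) + (3*(-5)**3)/1)) = 5/(-3 + (4*(-1/2) + (3*(-125))*1)) = 5/(-3 + (-2 - 375*1)) = 5/(-3 + (-2 - 375)) = 5/(-3 - 377) = 5/(-380) = 5*(-1/380) = -1/76)
-349 - j(H) = -349 - 1*(-1/76) = -349 + 1/76 = -26523/76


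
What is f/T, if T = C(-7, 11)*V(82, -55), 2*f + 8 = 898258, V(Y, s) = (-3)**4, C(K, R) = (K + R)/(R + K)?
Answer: 449125/81 ≈ 5544.8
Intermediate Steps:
C(K, R) = 1 (C(K, R) = (K + R)/(K + R) = 1)
V(Y, s) = 81
f = 449125 (f = -4 + (1/2)*898258 = -4 + 449129 = 449125)
T = 81 (T = 1*81 = 81)
f/T = 449125/81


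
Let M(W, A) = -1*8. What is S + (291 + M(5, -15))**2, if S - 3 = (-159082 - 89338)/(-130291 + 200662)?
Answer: 5635905712/70371 ≈ 80089.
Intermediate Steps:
M(W, A) = -8
S = -37307/70371 (S = 3 + (-159082 - 89338)/(-130291 + 200662) = 3 - 248420/70371 = -37307/70371 ≈ -0.53015)
S + (291 + M(5, -15))**2 = -37307/70371 + (291 - 8)**2 = -37307/70371 + 283**2 = -37307/70371 + 80089 = 5635905712/70371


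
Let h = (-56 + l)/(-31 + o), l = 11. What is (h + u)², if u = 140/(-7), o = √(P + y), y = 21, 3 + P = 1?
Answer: 8454625/24649 - 87225*√19/49298 ≈ 335.29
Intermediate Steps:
P = -2 (P = -3 + 1 = -2)
o = √19 (o = √(-2 + 21) = √19 ≈ 4.3589)
u = -20 (u = 140*(-⅐) = -20)
h = -45/(-31 + √19) (h = (-56 + 11)/(-31 + √19) = -45/(-31 + √19) ≈ 1.6891)
(h + u)² = ((465/314 + 15*√19/314) - 20)² = (-5815/314 + 15*√19/314)²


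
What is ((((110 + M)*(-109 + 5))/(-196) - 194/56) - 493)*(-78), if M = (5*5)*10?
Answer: 2334813/98 ≈ 23825.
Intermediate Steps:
M = 250 (M = 25*10 = 250)
((((110 + M)*(-109 + 5))/(-196) - 194/56) - 493)*(-78) = ((((110 + 250)*(-109 + 5))/(-196) - 194/56) - 493)*(-78) = (((360*(-104))*(-1/196) - 194*1/56) - 493)*(-78) = ((-37440*(-1/196) - 97/28) - 493)*(-78) = ((9360/49 - 97/28) - 493)*(-78) = (36761/196 - 493)*(-78) = -59867/196*(-78) = 2334813/98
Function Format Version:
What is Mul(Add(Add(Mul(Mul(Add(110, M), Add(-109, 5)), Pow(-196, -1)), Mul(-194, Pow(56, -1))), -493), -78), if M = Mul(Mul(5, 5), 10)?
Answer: Rational(2334813, 98) ≈ 23825.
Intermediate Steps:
M = 250 (M = Mul(25, 10) = 250)
Mul(Add(Add(Mul(Mul(Add(110, M), Add(-109, 5)), Pow(-196, -1)), Mul(-194, Pow(56, -1))), -493), -78) = Mul(Add(Add(Mul(Mul(Add(110, 250), Add(-109, 5)), Pow(-196, -1)), Mul(-194, Pow(56, -1))), -493), -78) = Mul(Add(Add(Mul(Mul(360, -104), Rational(-1, 196)), Mul(-194, Rational(1, 56))), -493), -78) = Mul(Add(Add(Mul(-37440, Rational(-1, 196)), Rational(-97, 28)), -493), -78) = Mul(Add(Add(Rational(9360, 49), Rational(-97, 28)), -493), -78) = Mul(Add(Rational(36761, 196), -493), -78) = Mul(Rational(-59867, 196), -78) = Rational(2334813, 98)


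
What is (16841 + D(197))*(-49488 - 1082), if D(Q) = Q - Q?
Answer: -851649370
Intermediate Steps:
D(Q) = 0
(16841 + D(197))*(-49488 - 1082) = (16841 + 0)*(-49488 - 1082) = 16841*(-50570) = -851649370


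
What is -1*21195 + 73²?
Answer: -15866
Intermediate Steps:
-1*21195 + 73² = -21195 + 5329 = -15866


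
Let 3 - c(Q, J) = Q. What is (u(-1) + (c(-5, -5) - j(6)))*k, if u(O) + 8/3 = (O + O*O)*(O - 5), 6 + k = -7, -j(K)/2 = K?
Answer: -676/3 ≈ -225.33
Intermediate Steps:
j(K) = -2*K
k = -13 (k = -6 - 7 = -13)
c(Q, J) = 3 - Q
u(O) = -8/3 + (-5 + O)*(O + O²) (u(O) = -8/3 + (O + O*O)*(O - 5) = -8/3 + (O + O²)*(-5 + O) = -8/3 + (-5 + O)*(O + O²))
(u(-1) + (c(-5, -5) - j(6)))*k = ((-8/3 + (-1)³ - 5*(-1) - 4*(-1)²) + ((3 - 1*(-5)) - (-2)*6))*(-13) = ((-8/3 - 1 + 5 - 4*1) + ((3 + 5) - 1*(-12)))*(-13) = ((-8/3 - 1 + 5 - 4) + (8 + 12))*(-13) = (-8/3 + 20)*(-13) = (52/3)*(-13) = -676/3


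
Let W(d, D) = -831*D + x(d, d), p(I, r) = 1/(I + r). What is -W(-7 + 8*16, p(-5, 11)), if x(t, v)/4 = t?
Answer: -691/2 ≈ -345.50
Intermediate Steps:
x(t, v) = 4*t
W(d, D) = -831*D + 4*d
-W(-7 + 8*16, p(-5, 11)) = -(-831/(-5 + 11) + 4*(-7 + 8*16)) = -(-831/6 + 4*(-7 + 128)) = -(-831*⅙ + 4*121) = -(-277/2 + 484) = -1*691/2 = -691/2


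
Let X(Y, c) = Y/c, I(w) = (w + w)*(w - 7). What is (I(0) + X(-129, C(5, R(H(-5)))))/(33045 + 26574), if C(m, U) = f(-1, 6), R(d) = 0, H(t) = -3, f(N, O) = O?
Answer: -43/119238 ≈ -0.00036062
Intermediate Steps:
C(m, U) = 6
I(w) = 2*w*(-7 + w) (I(w) = (2*w)*(-7 + w) = 2*w*(-7 + w))
(I(0) + X(-129, C(5, R(H(-5)))))/(33045 + 26574) = (2*0*(-7 + 0) - 129/6)/(33045 + 26574) = (2*0*(-7) - 129*⅙)/59619 = (0 - 43/2)*(1/59619) = -43/2*1/59619 = -43/119238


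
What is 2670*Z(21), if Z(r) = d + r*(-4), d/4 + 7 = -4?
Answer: -341760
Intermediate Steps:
d = -44 (d = -28 + 4*(-4) = -28 - 16 = -44)
Z(r) = -44 - 4*r (Z(r) = -44 + r*(-4) = -44 - 4*r)
2670*Z(21) = 2670*(-44 - 4*21) = 2670*(-44 - 84) = 2670*(-128) = -341760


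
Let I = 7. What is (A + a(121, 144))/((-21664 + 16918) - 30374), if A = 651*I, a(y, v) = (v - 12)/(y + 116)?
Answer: -360047/2774480 ≈ -0.12977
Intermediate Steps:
a(y, v) = (-12 + v)/(116 + y)
A = 4557 (A = 651*7 = 4557)
(A + a(121, 144))/((-21664 + 16918) - 30374) = (4557 + (-12 + 144)/(116 + 121))/((-21664 + 16918) - 30374) = (4557 + 132/237)/(-4746 - 30374) = (4557 + (1/237)*132)/(-35120) = (4557 + 44/79)*(-1/35120) = (360047/79)*(-1/35120) = -360047/2774480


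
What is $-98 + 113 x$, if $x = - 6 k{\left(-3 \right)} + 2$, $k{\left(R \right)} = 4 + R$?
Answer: $-550$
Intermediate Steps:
$x = -4$ ($x = - 6 \left(4 - 3\right) + 2 = \left(-6\right) 1 + 2 = -6 + 2 = -4$)
$-98 + 113 x = -98 + 113 \left(-4\right) = -98 - 452 = -550$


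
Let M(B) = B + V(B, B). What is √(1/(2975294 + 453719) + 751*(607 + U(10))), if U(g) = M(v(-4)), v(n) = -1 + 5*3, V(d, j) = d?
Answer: 3*√623030655397145842/3429013 ≈ 690.57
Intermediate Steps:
v(n) = 14 (v(n) = -1 + 15 = 14)
M(B) = 2*B (M(B) = B + B = 2*B)
U(g) = 28 (U(g) = 2*14 = 28)
√(1/(2975294 + 453719) + 751*(607 + U(10))) = √(1/(2975294 + 453719) + 751*(607 + 28)) = √(1/3429013 + 751*635) = √(1/3429013 + 476885) = √(1635244864506/3429013) = 3*√623030655397145842/3429013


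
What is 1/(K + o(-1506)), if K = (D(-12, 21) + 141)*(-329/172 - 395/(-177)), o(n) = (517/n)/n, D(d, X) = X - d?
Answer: 5754007332/319230780683 ≈ 0.018025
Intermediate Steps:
o(n) = 517/n²
K = 281503/5074 (K = ((21 - 1*(-12)) + 141)*(-329/172 - 395/(-177)) = ((21 + 12) + 141)*(-329*1/172 - 395*(-1/177)) = (33 + 141)*(-329/172 + 395/177) = 174*(9707/30444) = 281503/5074 ≈ 55.479)
1/(K + o(-1506)) = 1/(281503/5074 + 517/(-1506)²) = 1/(281503/5074 + 517*(1/2268036)) = 1/(281503/5074 + 517/2268036) = 1/(319230780683/5754007332) = 5754007332/319230780683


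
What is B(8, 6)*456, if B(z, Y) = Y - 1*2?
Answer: 1824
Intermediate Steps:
B(z, Y) = -2 + Y (B(z, Y) = Y - 2 = -2 + Y)
B(8, 6)*456 = (-2 + 6)*456 = 4*456 = 1824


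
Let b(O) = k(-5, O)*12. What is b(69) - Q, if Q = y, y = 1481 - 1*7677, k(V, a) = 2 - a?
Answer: 5392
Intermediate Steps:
y = -6196 (y = 1481 - 7677 = -6196)
b(O) = 24 - 12*O (b(O) = (2 - O)*12 = 24 - 12*O)
Q = -6196
b(69) - Q = (24 - 12*69) - 1*(-6196) = (24 - 828) + 6196 = -804 + 6196 = 5392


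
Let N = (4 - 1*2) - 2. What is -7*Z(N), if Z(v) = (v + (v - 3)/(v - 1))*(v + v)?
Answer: 0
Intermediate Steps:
N = 0 (N = (4 - 2) - 2 = 2 - 2 = 0)
Z(v) = 2*v*(v + (-3 + v)/(-1 + v)) (Z(v) = (v + (-3 + v)/(-1 + v))*(2*v) = 2*v*(v + (-3 + v)/(-1 + v)))
-7*Z(N) = -14*0*(-3 + 0²)/(-1 + 0) = -14*0*(-3 + 0)/(-1) = -14*0*(-1)*(-3) = -7*0 = 0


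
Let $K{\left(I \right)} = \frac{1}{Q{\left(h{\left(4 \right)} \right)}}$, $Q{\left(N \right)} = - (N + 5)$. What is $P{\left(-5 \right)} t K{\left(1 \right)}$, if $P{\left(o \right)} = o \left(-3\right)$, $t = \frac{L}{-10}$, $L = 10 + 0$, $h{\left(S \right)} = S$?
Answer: $\frac{5}{3} \approx 1.6667$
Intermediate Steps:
$Q{\left(N \right)} = -5 - N$ ($Q{\left(N \right)} = - (5 + N) = -5 - N$)
$L = 10$
$K{\left(I \right)} = - \frac{1}{9}$ ($K{\left(I \right)} = \frac{1}{-5 - 4} = \frac{1}{-9} = - \frac{1}{9}$)
$t = -1$ ($t = \frac{10}{-10} = 10 \left(- \frac{1}{10}\right) = -1$)
$P{\left(o \right)} = - 3 o$
$P{\left(-5 \right)} t K{\left(1 \right)} = \left(-3\right) \left(-5\right) \left(-1\right) \left(- \frac{1}{9}\right) = 15 \left(-1\right) \left(- \frac{1}{9}\right) = \left(-15\right) \left(- \frac{1}{9}\right) = \frac{5}{3}$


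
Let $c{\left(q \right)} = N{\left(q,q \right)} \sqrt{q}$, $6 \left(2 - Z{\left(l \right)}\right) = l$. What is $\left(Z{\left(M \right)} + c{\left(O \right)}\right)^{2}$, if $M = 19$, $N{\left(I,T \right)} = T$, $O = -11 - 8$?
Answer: $- \frac{246875}{36} + \frac{133 i \sqrt{19}}{3} \approx -6857.6 + 193.24 i$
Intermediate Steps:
$O = -19$
$Z{\left(l \right)} = 2 - \frac{l}{6}$
$c{\left(q \right)} = q^{\frac{3}{2}}$ ($c{\left(q \right)} = q \sqrt{q} = q^{\frac{3}{2}}$)
$\left(Z{\left(M \right)} + c{\left(O \right)}\right)^{2} = \left(\left(2 - \frac{19}{6}\right) + \left(-19\right)^{\frac{3}{2}}\right)^{2} = \left(\left(2 - \frac{19}{6}\right) - 19 i \sqrt{19}\right)^{2} = \left(- \frac{7}{6} - 19 i \sqrt{19}\right)^{2}$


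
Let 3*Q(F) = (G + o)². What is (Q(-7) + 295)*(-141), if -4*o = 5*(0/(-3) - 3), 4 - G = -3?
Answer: -752423/16 ≈ -47026.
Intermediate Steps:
G = 7 (G = 4 - 1*(-3) = 4 + 3 = 7)
o = 15/4 (o = -5*(0/(-3) - 3)/4 = -5*(0*(-⅓) - 3)/4 = -5*(0 - 3)/4 = -5*(-3)/4 = -¼*(-15) = 15/4 ≈ 3.7500)
Q(F) = 1849/48 (Q(F) = (7 + 15/4)²/3 = (43/4)²/3 = (⅓)*(1849/16) = 1849/48)
(Q(-7) + 295)*(-141) = (1849/48 + 295)*(-141) = (16009/48)*(-141) = -752423/16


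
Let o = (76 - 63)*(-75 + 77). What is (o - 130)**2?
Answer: 10816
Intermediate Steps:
o = 26 (o = 13*2 = 26)
(o - 130)**2 = (26 - 130)**2 = (-104)**2 = 10816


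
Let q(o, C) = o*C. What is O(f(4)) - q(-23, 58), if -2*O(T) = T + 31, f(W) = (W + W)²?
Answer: 2573/2 ≈ 1286.5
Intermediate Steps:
q(o, C) = C*o
f(W) = 4*W² (f(W) = (2*W)² = 4*W²)
O(T) = -31/2 - T/2 (O(T) = -(T + 31)/2 = -(31 + T)/2 = -31/2 - T/2)
O(f(4)) - q(-23, 58) = (-31/2 - 2*4²) - 58*(-23) = (-31/2 - 2*16) - 1*(-1334) = (-31/2 - ½*64) + 1334 = (-31/2 - 32) + 1334 = -95/2 + 1334 = 2573/2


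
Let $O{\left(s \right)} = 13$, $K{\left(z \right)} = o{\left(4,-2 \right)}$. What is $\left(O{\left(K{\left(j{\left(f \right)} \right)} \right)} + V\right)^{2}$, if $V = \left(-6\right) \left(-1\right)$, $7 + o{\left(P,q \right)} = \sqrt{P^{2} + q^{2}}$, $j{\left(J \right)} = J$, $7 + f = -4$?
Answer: $361$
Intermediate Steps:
$f = -11$ ($f = -7 - 4 = -11$)
$o{\left(P,q \right)} = -7 + \sqrt{P^{2} + q^{2}}$
$K{\left(z \right)} = -7 + 2 \sqrt{5}$ ($K{\left(z \right)} = -7 + \sqrt{4^{2} + \left(-2\right)^{2}} = -7 + \sqrt{16 + 4} = -7 + \sqrt{20} = -7 + 2 \sqrt{5}$)
$V = 6$
$\left(O{\left(K{\left(j{\left(f \right)} \right)} \right)} + V\right)^{2} = \left(13 + 6\right)^{2} = 19^{2} = 361$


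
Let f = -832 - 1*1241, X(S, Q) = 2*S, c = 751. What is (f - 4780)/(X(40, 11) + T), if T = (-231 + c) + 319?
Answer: -6853/919 ≈ -7.4570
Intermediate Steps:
T = 839 (T = (-231 + 751) + 319 = 520 + 319 = 839)
f = -2073 (f = -832 - 1241 = -2073)
(f - 4780)/(X(40, 11) + T) = (-2073 - 4780)/(2*40 + 839) = -6853/(80 + 839) = -6853/919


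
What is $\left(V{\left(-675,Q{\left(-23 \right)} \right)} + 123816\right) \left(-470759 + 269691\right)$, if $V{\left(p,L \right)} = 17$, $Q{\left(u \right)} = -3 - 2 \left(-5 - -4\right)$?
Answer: $-24898853644$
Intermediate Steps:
$Q{\left(u \right)} = -1$ ($Q{\left(u \right)} = -3 - 2 \left(-5 + 4\right) = -3 - -2 = -3 + 2 = -1$)
$\left(V{\left(-675,Q{\left(-23 \right)} \right)} + 123816\right) \left(-470759 + 269691\right) = \left(17 + 123816\right) \left(-470759 + 269691\right) = 123833 \left(-201068\right) = -24898853644$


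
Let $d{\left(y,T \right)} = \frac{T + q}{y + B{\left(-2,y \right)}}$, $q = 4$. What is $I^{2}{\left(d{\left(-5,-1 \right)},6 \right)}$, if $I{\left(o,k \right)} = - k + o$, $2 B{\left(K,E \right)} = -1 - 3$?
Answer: $\frac{2025}{49} \approx 41.327$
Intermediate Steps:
$B{\left(K,E \right)} = -2$ ($B{\left(K,E \right)} = \frac{-1 - 3}{2} = \frac{1}{2} \left(-4\right) = -2$)
$d{\left(y,T \right)} = \frac{4 + T}{-2 + y}$ ($d{\left(y,T \right)} = \frac{T + 4}{y - 2} = \frac{4 + T}{-2 + y}$)
$I{\left(o,k \right)} = o - k$
$I^{2}{\left(d{\left(-5,-1 \right)},6 \right)} = \left(\frac{4 - 1}{-2 - 5} - 6\right)^{2} = \left(\frac{1}{-7} \cdot 3 - 6\right)^{2} = \left(\left(- \frac{1}{7}\right) 3 - 6\right)^{2} = \left(- \frac{3}{7} - 6\right)^{2} = \left(- \frac{45}{7}\right)^{2} = \frac{2025}{49}$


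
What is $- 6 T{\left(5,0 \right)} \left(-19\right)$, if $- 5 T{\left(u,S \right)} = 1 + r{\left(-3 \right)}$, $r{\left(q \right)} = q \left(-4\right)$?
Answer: $- \frac{1482}{5} \approx -296.4$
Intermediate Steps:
$r{\left(q \right)} = - 4 q$
$T{\left(u,S \right)} = - \frac{13}{5}$ ($T{\left(u,S \right)} = - \frac{1 - -12}{5} = - \frac{1 + 12}{5} = \left(- \frac{1}{5}\right) 13 = - \frac{13}{5}$)
$- 6 T{\left(5,0 \right)} \left(-19\right) = \left(-6\right) \left(- \frac{13}{5}\right) \left(-19\right) = \frac{78}{5} \left(-19\right) = - \frac{1482}{5}$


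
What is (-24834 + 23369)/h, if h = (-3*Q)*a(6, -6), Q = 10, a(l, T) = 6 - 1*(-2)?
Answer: 293/48 ≈ 6.1042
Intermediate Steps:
a(l, T) = 8 (a(l, T) = 6 + 2 = 8)
h = -240 (h = -3*10*8 = -30*8 = -240)
(-24834 + 23369)/h = (-24834 + 23369)/(-240) = -1465*(-1/240) = 293/48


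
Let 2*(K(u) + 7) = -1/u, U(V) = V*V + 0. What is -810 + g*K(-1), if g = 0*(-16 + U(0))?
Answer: -810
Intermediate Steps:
U(V) = V² (U(V) = V² + 0 = V²)
K(u) = -7 - 1/(2*u) (K(u) = -7 + (-1/u)/2 = -7 - 1/(2*u))
g = 0 (g = 0*(-16 + 0²) = 0*(-16 + 0) = 0*(-16) = 0)
-810 + g*K(-1) = -810 + 0*(-7 - ½/(-1)) = -810 + 0*(-7 - ½*(-1)) = -810 + 0*(-7 + ½) = -810 + 0*(-13/2) = -810 + 0 = -810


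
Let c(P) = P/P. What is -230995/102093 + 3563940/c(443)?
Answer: 363853095425/102093 ≈ 3.5639e+6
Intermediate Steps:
c(P) = 1
-230995/102093 + 3563940/c(443) = -230995/102093 + 3563940/1 = -230995*1/102093 + 3563940*1 = -230995/102093 + 3563940 = 363853095425/102093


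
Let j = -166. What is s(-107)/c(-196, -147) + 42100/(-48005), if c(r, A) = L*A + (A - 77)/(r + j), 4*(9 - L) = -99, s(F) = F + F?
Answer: -28752864204/34481962697 ≈ -0.83385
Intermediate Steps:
s(F) = 2*F
L = 135/4 (L = 9 - ¼*(-99) = 9 + 99/4 = 135/4 ≈ 33.750)
c(r, A) = 135*A/4 + (-77 + A)/(-166 + r) (c(r, A) = 135*A/4 + (A - 77)/(r - 166) = 135*A/4 + (-77 + A)/(-166 + r))
s(-107)/c(-196, -147) + 42100/(-48005) = (2*(-107))/(((-308 - 22406*(-147) + 135*(-147)*(-196))/(4*(-166 - 196)))) + 42100/(-48005) = -214*(-1448/(-308 + 3293682 + 3889620)) + 42100*(-1/48005) = -214/((¼)*(-1/362)*7182994) - 8420/9601 = -214/(-3591497/724) - 8420/9601 = -214*(-724/3591497) - 8420/9601 = 154936/3591497 - 8420/9601 = -28752864204/34481962697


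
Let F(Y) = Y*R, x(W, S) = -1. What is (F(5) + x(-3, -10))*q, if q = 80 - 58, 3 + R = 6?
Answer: 308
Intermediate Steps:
R = 3 (R = -3 + 6 = 3)
F(Y) = 3*Y (F(Y) = Y*3 = 3*Y)
q = 22
(F(5) + x(-3, -10))*q = (3*5 - 1)*22 = (15 - 1)*22 = 14*22 = 308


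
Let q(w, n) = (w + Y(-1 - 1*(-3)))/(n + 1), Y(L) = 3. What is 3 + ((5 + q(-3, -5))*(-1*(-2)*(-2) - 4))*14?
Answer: -557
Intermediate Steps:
q(w, n) = (3 + w)/(1 + n) (q(w, n) = (w + 3)/(n + 1) = (3 + w)/(1 + n))
3 + ((5 + q(-3, -5))*(-1*(-2)*(-2) - 4))*14 = 3 + ((5 + (3 - 3)/(1 - 5))*(-1*(-2)*(-2) - 4))*14 = 3 + ((5 + 0/(-4))*(2*(-2) - 4))*14 = 3 + ((5 - ¼*0)*(-4 - 4))*14 = 3 + ((5 + 0)*(-8))*14 = 3 + (5*(-8))*14 = 3 - 40*14 = 3 - 560 = -557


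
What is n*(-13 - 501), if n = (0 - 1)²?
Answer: -514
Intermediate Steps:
n = 1 (n = (-1)² = 1)
n*(-13 - 501) = 1*(-13 - 501) = 1*(-514) = -514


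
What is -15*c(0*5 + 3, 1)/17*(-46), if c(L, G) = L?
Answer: 2070/17 ≈ 121.76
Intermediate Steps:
-15*c(0*5 + 3, 1)/17*(-46) = -15*(0*5 + 3)/17*(-46) = -15*(0 + 3)/17*(-46) = -45/17*(-46) = 2070/17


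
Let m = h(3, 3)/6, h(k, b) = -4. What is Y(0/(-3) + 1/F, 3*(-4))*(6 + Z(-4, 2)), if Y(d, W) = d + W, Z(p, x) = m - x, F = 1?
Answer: -110/3 ≈ -36.667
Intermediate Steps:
m = -⅔ (m = -4/6 = -4*⅙ = -⅔ ≈ -0.66667)
Z(p, x) = -⅔ - x
Y(d, W) = W + d
Y(0/(-3) + 1/F, 3*(-4))*(6 + Z(-4, 2)) = (3*(-4) + (0/(-3) + 1/1))*(6 + (-⅔ - 1*2)) = (-12 + (0*(-⅓) + 1*1))*(6 + (-⅔ - 2)) = (-12 + (0 + 1))*(6 - 8/3) = (-12 + 1)*(10/3) = -11*10/3 = -110/3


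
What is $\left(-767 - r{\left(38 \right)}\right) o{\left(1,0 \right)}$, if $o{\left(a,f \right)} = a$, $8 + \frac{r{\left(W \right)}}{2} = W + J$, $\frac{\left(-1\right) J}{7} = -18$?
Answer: $-1079$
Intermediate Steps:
$J = 126$ ($J = \left(-7\right) \left(-18\right) = 126$)
$r{\left(W \right)} = 236 + 2 W$ ($r{\left(W \right)} = -16 + 2 \left(W + 126\right) = -16 + 2 \left(126 + W\right) = -16 + \left(252 + 2 W\right) = 236 + 2 W$)
$\left(-767 - r{\left(38 \right)}\right) o{\left(1,0 \right)} = \left(-767 - \left(236 + 2 \cdot 38\right)\right) 1 = \left(-767 - \left(236 + 76\right)\right) 1 = \left(-767 - 312\right) 1 = \left(-1079\right) 1 = -1079$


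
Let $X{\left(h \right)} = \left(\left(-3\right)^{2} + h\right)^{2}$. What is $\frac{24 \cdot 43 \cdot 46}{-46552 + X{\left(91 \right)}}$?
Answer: $- \frac{1978}{1523} \approx -1.2988$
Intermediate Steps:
$X{\left(h \right)} = \left(9 + h\right)^{2}$
$\frac{24 \cdot 43 \cdot 46}{-46552 + X{\left(91 \right)}} = \frac{24 \cdot 43 \cdot 46}{-46552 + \left(9 + 91\right)^{2}} = \frac{1032 \cdot 46}{-46552 + 100^{2}} = \frac{47472}{-46552 + 10000} = \frac{47472}{-36552} = 47472 \left(- \frac{1}{36552}\right) = - \frac{1978}{1523}$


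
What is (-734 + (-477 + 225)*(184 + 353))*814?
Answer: -110751212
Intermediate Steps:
(-734 + (-477 + 225)*(184 + 353))*814 = (-734 - 252*537)*814 = (-734 - 135324)*814 = -136058*814 = -110751212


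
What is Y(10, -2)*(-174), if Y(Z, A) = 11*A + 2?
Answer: 3480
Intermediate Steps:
Y(Z, A) = 2 + 11*A
Y(10, -2)*(-174) = (2 + 11*(-2))*(-174) = (2 - 22)*(-174) = -20*(-174) = 3480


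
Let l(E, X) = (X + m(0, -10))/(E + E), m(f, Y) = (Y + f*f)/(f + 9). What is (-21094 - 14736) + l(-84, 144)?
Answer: -27088123/756 ≈ -35831.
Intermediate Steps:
m(f, Y) = (Y + f²)/(9 + f)
l(E, X) = (-10/9 + X)/(2*E) (l(E, X) = (X + (-10 + 0²)/(9 + 0))/(E + E) = (X + (-10 + 0)/9)/((2*E)) = (X + (⅑)*(-10))*(1/(2*E)) = (X - 10/9)*(1/(2*E)) = (-10/9 + X)*(1/(2*E)) = (-10/9 + X)/(2*E))
(-21094 - 14736) + l(-84, 144) = (-21094 - 14736) + (1/18)*(-10 + 9*144)/(-84) = -35830 + (1/18)*(-1/84)*(-10 + 1296) = -35830 + (1/18)*(-1/84)*1286 = -35830 - 643/756 = -27088123/756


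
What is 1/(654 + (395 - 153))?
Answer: 1/896 ≈ 0.0011161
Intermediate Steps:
1/(654 + (395 - 153)) = 1/(654 + 242) = 1/896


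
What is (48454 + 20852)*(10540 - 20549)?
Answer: -693683754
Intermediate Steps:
(48454 + 20852)*(10540 - 20549) = 69306*(-10009) = -693683754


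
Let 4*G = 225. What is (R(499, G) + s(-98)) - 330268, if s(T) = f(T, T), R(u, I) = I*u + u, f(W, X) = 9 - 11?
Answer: -1206809/4 ≈ -3.0170e+5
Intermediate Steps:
G = 225/4 (G = (1/4)*225 = 225/4 ≈ 56.250)
f(W, X) = -2
R(u, I) = u + I*u
s(T) = -2
(R(499, G) + s(-98)) - 330268 = (499*(1 + 225/4) - 2) - 330268 = (499*(229/4) - 2) - 330268 = (114271/4 - 2) - 330268 = 114263/4 - 330268 = -1206809/4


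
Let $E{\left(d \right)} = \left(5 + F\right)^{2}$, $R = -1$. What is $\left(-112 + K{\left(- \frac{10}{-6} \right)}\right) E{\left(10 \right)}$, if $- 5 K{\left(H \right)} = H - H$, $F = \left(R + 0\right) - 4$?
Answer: $0$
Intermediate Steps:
$F = -5$ ($F = \left(-1 + 0\right) - 4 = -1 - 4 = -5$)
$E{\left(d \right)} = 0$ ($E{\left(d \right)} = \left(5 - 5\right)^{2} = 0^{2} = 0$)
$K{\left(H \right)} = 0$ ($K{\left(H \right)} = - \frac{H - H}{5} = \left(- \frac{1}{5}\right) 0 = 0$)
$\left(-112 + K{\left(- \frac{10}{-6} \right)}\right) E{\left(10 \right)} = \left(-112 + 0\right) 0 = \left(-112\right) 0 = 0$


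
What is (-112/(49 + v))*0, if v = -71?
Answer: 0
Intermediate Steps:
(-112/(49 + v))*0 = (-112/(49 - 71))*0 = (-112/(-22))*0 = -1/22*(-112)*0 = (56/11)*0 = 0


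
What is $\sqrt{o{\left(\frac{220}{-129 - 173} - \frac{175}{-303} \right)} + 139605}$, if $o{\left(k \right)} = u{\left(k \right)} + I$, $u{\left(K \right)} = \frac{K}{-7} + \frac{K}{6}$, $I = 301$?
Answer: $\frac{\sqrt{57402598411592014}}{640542} \approx 374.04$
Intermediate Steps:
$u{\left(K \right)} = \frac{K}{42}$ ($u{\left(K \right)} = K \left(- \frac{1}{7}\right) + K \frac{1}{6} = - \frac{K}{7} + \frac{K}{6} = \frac{K}{42}$)
$o{\left(k \right)} = 301 + \frac{k}{42}$ ($o{\left(k \right)} = \frac{k}{42} + 301 = 301 + \frac{k}{42}$)
$\sqrt{o{\left(\frac{220}{-129 - 173} - \frac{175}{-303} \right)} + 139605} = \sqrt{\left(301 + \frac{\frac{220}{-129 - 173} - \frac{175}{-303}}{42}\right) + 139605} = \sqrt{\left(301 + \frac{\frac{220}{-302} - - \frac{175}{303}}{42}\right) + 139605} = \sqrt{\left(301 + \frac{220 \left(- \frac{1}{302}\right) + \frac{175}{303}}{42}\right) + 139605} = \sqrt{\left(301 + \frac{- \frac{110}{151} + \frac{175}{303}}{42}\right) + 139605} = \sqrt{\left(301 + \frac{1}{42} \left(- \frac{6905}{45753}\right)\right) + 139605} = \sqrt{\left(301 - \frac{6905}{1921626}\right) + 139605} = \sqrt{\frac{578402521}{1921626} + 139605} = \sqrt{\frac{268847000251}{1921626}} = \frac{\sqrt{57402598411592014}}{640542}$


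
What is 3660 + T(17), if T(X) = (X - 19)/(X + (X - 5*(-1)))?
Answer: 142738/39 ≈ 3659.9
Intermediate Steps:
T(X) = (-19 + X)/(5 + 2*X) (T(X) = (-19 + X)/(X + (X + 5)) = (-19 + X)/(X + (5 + X)) = (-19 + X)/(5 + 2*X))
3660 + T(17) = 3660 + (-19 + 17)/(5 + 2*17) = 3660 - 2/(5 + 34) = 3660 - 2/39 = 142738/39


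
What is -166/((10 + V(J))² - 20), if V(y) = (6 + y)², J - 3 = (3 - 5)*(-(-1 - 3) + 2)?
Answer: -166/341 ≈ -0.48680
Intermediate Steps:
J = -9 (J = 3 + (3 - 5)*(-(-1 - 3) + 2) = 3 - 2*(-1*(-4) + 2) = 3 - 2*(4 + 2) = 3 - 2*6 = 3 - 12 = -9)
-166/((10 + V(J))² - 20) = -166/((10 + (6 - 9)²)² - 20) = -166/((10 + (-3)²)² - 20) = -166/((10 + 9)² - 20) = -166/(19² - 20) = -166/(361 - 20) = -166/341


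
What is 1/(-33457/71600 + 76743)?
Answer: 71600/5494765343 ≈ 1.3031e-5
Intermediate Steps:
1/(-33457/71600 + 76743) = 1/(5494765343/71600) = 71600/5494765343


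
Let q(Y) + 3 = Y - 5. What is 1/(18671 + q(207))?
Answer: 1/18870 ≈ 5.2994e-5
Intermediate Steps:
q(Y) = -8 + Y (q(Y) = -3 + (Y - 5) = -3 + (-5 + Y) = -8 + Y)
1/(18671 + q(207)) = 1/(18671 + (-8 + 207)) = 1/(18671 + 199) = 1/18870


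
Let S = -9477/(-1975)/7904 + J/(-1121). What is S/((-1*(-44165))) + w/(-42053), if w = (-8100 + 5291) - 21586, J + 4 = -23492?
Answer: 6944871655236653/11962039265924000 ≈ 0.58058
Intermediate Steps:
J = -23496 (J = -4 - 23492 = -23496)
w = -24395 (w = -2809 - 21586 = -24395)
S = 1484990211/70847200 (S = -9477/(-1975)/7904 - 23496/(-1121) = -9477*(-1/1975)*(1/7904) - 23496*(-1/1121) = (9477/1975)*(1/7904) + 23496/1121 = 729/1200800 + 23496/1121 = 1484990211/70847200 ≈ 20.960)
S/((-1*(-44165))) + w/(-42053) = 1484990211/(70847200*((-1*(-44165)))) - 24395/(-42053) = (1484990211/70847200)/44165 - 24395*(-1/42053) = (1484990211/70847200)*(1/44165) + 24395/42053 = 1484990211/3128966588000 + 24395/42053 = 6944871655236653/11962039265924000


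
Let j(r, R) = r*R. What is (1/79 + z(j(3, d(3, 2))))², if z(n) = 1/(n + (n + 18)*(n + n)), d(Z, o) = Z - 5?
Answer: 5041/140422500 ≈ 3.5899e-5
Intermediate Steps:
d(Z, o) = -5 + Z
j(r, R) = R*r
z(n) = 1/(n + 2*n*(18 + n)) (z(n) = 1/(n + (18 + n)*(2*n)) = 1/(n + 2*n*(18 + n)))
(1/79 + z(j(3, d(3, 2))))² = (1/79 + 1/((((-5 + 3)*3))*(37 + 2*((-5 + 3)*3))))² = (1/79 + 1/(((-2*3))*(37 + 2*(-2*3))))² = (1/79 + 1/((-6)*(37 + 2*(-6))))² = (1/79 - 1/(6*(37 - 12)))² = (1/79 - ⅙/25)² = (1/79 - ⅙*1/25)² = (1/79 - 1/150)² = (71/11850)² = 5041/140422500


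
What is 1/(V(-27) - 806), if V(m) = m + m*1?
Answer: -1/860 ≈ -0.0011628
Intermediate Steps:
V(m) = 2*m (V(m) = m + m = 2*m)
1/(V(-27) - 806) = 1/(2*(-27) - 806) = 1/(-54 - 806) = 1/(-860) = -1/860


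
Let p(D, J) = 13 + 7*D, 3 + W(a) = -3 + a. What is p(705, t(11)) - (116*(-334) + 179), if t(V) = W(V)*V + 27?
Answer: 43513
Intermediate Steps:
W(a) = -6 + a (W(a) = -3 + (-3 + a) = -6 + a)
t(V) = 27 + V*(-6 + V) (t(V) = (-6 + V)*V + 27 = V*(-6 + V) + 27 = 27 + V*(-6 + V))
p(705, t(11)) - (116*(-334) + 179) = (13 + 7*705) - (116*(-334) + 179) = (13 + 4935) - (-38744 + 179) = 4948 - 1*(-38565) = 4948 + 38565 = 43513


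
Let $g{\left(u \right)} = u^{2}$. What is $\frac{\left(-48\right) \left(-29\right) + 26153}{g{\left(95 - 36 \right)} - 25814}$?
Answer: $- \frac{27545}{22333} \approx -1.2334$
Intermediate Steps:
$\frac{\left(-48\right) \left(-29\right) + 26153}{g{\left(95 - 36 \right)} - 25814} = \frac{\left(-48\right) \left(-29\right) + 26153}{\left(95 - 36\right)^{2} - 25814} = \frac{1392 + 26153}{59^{2} - 25814} = \frac{27545}{3481 - 25814} = \frac{27545}{-22333} = 27545 \left(- \frac{1}{22333}\right) = - \frac{27545}{22333}$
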